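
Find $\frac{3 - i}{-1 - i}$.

Multiply numerator and denominator by conjugate (-1 + i):
= (3 - i)(-1 + i) / ((-1)^2 + (-1)^2)
= (-2 + 4i) / 2
= -1 + 2i


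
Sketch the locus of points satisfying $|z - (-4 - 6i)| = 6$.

|z - z0| = r describes a circle centered at z0 with radius r
Here z0 = -4 - 6i and r = 6
Locus: Circle centered at (-4, -6) with radius 6


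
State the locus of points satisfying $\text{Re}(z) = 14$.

Re(z) = x where z = x + yi; the equation x = 14 is satisfied by all points with that x-coordinate
Locus: Vertical line x = 14


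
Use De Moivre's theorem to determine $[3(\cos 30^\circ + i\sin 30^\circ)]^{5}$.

By De Moivre: z^n = r^n(cos(nθ) + i sin(nθ))
= 3^5(cos(5*30°) + i sin(5*30°))
= 243(cos 150° + i sin 150°)
= -243*sqrt(3)/2 + (243/2)i


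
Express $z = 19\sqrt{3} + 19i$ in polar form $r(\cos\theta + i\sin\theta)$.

r = |z| = sqrt(a^2 + b^2) = sqrt((19*sqrt(3))^2 + (19)^2) = sqrt(1083 + 361) = sqrt(1444) = 38
θ = arctan(b/a) = arctan(19/32.909) (quadrant-adjusted) = 30°
z = 38(cos 30° + i sin 30°)


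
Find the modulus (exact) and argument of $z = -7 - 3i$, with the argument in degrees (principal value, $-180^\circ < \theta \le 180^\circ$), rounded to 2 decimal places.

|z| = sqrt((-7)^2 + (-3)^2) = sqrt(58)
arg(z) = arctan(b/a) = arctan(-3/-7) (quadrant-adjusted) = -156.80°


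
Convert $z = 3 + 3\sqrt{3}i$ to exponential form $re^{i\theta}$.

r = |z| = sqrt((3)^2 + (3*sqrt(3))^2) = sqrt(9 + 27) = sqrt(36) = 6
θ = arctan(b/a) = arctan(5.1962/3) (quadrant-adjusted) = 60° = π/3
z = 6e^(i*π/3)


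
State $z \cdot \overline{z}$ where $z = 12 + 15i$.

z * conjugate(z) = |z|^2 = a^2 + b^2
= 12^2 + 15^2 = 369


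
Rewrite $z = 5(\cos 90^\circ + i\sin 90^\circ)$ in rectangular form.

a = r cos θ = 5 * 0 = 0
b = r sin θ = 5 * 1 = 5
z = 5i


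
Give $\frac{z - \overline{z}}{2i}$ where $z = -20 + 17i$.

z - conjugate(z) = 2bi
(z - conjugate(z))/(2i) = 2bi/(2i) = b = 17


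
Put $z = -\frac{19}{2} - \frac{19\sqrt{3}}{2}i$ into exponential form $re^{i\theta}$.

r = |z| = sqrt((-19/2)^2 + (-19*sqrt(3)/2)^2) = sqrt(361/4 + 1083/4) = sqrt(361) = 19
θ = arctan(b/a) = arctan(-16.4545/-9.5) (quadrant-adjusted) = -120° = -2π/3
z = 19e^(-i*2π/3)


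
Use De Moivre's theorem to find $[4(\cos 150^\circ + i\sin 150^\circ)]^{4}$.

By De Moivre: z^n = r^n(cos(nθ) + i sin(nθ))
= 4^4(cos(4*150°) + i sin(4*150°))
= 256(cos 240° + i sin 240°)
= -128 - 128*sqrt(3)i


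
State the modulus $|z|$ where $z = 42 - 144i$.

|z| = sqrt(a^2 + b^2) = sqrt(42^2 + (-144)^2) = sqrt(22500) = 150


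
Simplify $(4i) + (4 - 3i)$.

(0 + 4) + (4 + (-3))i = 4 + i


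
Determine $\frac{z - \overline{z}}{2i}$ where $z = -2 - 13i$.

z - conjugate(z) = 2bi
(z - conjugate(z))/(2i) = 2bi/(2i) = b = -13


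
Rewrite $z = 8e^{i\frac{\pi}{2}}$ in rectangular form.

a = r cos θ = 8 * 0 = 0
b = r sin θ = 8 * 1 = 8
z = 8i


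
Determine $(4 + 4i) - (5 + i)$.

(4 - 5) + (4 - 1)i = -1 + 3i


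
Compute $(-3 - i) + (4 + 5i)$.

(-3 + 4) + (-1 + 5)i = 1 + 4i


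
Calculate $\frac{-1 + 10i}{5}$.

Divisor is real, so divide each part by 5:
= -1/5 + 2i


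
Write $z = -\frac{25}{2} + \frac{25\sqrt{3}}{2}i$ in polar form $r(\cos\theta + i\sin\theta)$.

r = |z| = sqrt(a^2 + b^2) = sqrt((-25/2)^2 + (25*sqrt(3)/2)^2) = sqrt(625/4 + 1875/4) = sqrt(625) = 25
θ = arctan(b/a) = arctan(21.6506/-12.5) (quadrant-adjusted) = 120°
z = 25(cos 120° + i sin 120°)


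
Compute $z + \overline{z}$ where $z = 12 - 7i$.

z + conjugate(z) = (a + bi) + (a - bi) = 2a
= 2 * 12 = 24


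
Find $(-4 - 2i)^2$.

(a + bi)^2 = a^2 - b^2 + 2abi
= (-4)^2 - (-2)^2 + 2*(-4)*(-2)i
= 12 + 16i


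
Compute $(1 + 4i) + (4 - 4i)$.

(1 + 4) + (4 + (-4))i = 5


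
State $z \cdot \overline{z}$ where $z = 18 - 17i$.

z * conjugate(z) = |z|^2 = a^2 + b^2
= 18^2 + (-17)^2 = 613


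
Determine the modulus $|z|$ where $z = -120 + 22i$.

|z| = sqrt(a^2 + b^2) = sqrt((-120)^2 + 22^2) = sqrt(14884) = 122


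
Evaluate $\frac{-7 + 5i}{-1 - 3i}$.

Multiply numerator and denominator by conjugate (-1 + 3i):
= (-7 + 5i)(-1 + 3i) / ((-1)^2 + (-3)^2)
= (-8 - 26i) / 10
Divide through by 2: (-4 - 13i) / 5
= -4/5 - (13/5)i


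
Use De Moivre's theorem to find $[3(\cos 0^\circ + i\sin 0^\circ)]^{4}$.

By De Moivre: z^n = r^n(cos(nθ) + i sin(nθ))
= 3^4(cos(4*0°) + i sin(4*0°))
= 81(cos 0° + i sin 0°)
= 81


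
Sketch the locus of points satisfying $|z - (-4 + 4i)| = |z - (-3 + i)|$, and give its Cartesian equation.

|z - z1| = |z - z2| means z is equidistant from z1 and z2,
i.e. the perpendicular bisector of the segment from (-4, 4) to (-3, 1) (midpoint (-7/2, 5/2)).
With z = x + yi, square both sides:
(x - (-4))^2 + (y - 4)^2 = (x - (-3))^2 + (y - 1)^2
The x^2 and y^2 terms cancel: 2x + (-6)y = 10 - 32 = -22
Simplify: x - 3y = -11
Locus: Perpendicular bisector of the segment from (-4, 4) to (-3, 1): the line x - 3y = -11


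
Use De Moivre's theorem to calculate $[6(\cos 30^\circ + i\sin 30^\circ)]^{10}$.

By De Moivre: z^n = r^n(cos(nθ) + i sin(nθ))
= 6^10(cos(10*30°) + i sin(10*30°))
= 60466176(cos 300° + i sin 300°)
= 30233088 - 30233088*sqrt(3)i


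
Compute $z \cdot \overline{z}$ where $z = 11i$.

z * conjugate(z) = |z|^2 = a^2 + b^2
= 0^2 + 11^2 = 121


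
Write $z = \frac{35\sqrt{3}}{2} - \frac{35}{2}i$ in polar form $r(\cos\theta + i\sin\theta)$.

r = |z| = sqrt(a^2 + b^2) = sqrt((35*sqrt(3)/2)^2 + (-35/2)^2) = sqrt(3675/4 + 1225/4) = sqrt(1225) = 35
θ = arctan(b/a) = arctan(-17.5/30.3109) (quadrant-adjusted) = 330°
z = 35(cos 330° + i sin 330°)


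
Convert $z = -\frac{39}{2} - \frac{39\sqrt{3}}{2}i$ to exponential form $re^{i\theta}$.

r = |z| = sqrt((-39/2)^2 + (-39*sqrt(3)/2)^2) = sqrt(1521/4 + 4563/4) = sqrt(1521) = 39
θ = arctan(b/a) = arctan(-33.775/-19.5) (quadrant-adjusted) = -120° = -2π/3
z = 39e^(-i*2π/3)


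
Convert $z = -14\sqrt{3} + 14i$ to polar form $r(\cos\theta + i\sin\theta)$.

r = |z| = sqrt(a^2 + b^2) = sqrt((-14*sqrt(3))^2 + (14)^2) = sqrt(588 + 196) = sqrt(784) = 28
θ = arctan(b/a) = arctan(14/-24.2487) (quadrant-adjusted) = 150°
z = 28(cos 150° + i sin 150°)


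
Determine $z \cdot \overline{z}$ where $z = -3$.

z * conjugate(z) = |z|^2 = a^2 + b^2
= (-3)^2 + 0^2 = 9


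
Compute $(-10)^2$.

(a + bi)^2 = a^2 - b^2 + 2abi
= (-10)^2 - 0^2 + 2*(-10)*0i
= 100


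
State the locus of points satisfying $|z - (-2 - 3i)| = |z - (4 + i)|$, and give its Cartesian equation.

|z - z1| = |z - z2| means z is equidistant from z1 and z2,
i.e. the perpendicular bisector of the segment from (-2, -3) to (4, 1) (midpoint (1, -1)).
With z = x + yi, square both sides:
(x - (-2))^2 + (y - (-3))^2 = (x - 4)^2 + (y - 1)^2
The x^2 and y^2 terms cancel: 12x + 8y = 17 - 13 = 4
Simplify: 3x + 2y = 1
Locus: Perpendicular bisector of the segment from (-2, -3) to (4, 1): the line 3x + 2y = 1


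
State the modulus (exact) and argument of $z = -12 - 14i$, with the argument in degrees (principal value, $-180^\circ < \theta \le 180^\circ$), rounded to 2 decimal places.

|z| = sqrt((-12)^2 + (-14)^2) = sqrt(340)
arg(z) = arctan(b/a) = arctan(-14/-12) (quadrant-adjusted) = -130.60°


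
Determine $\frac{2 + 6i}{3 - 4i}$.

Multiply numerator and denominator by conjugate (3 + 4i):
= (2 + 6i)(3 + 4i) / (3^2 + (-4)^2)
= (-18 + 26i) / 25
= -18/25 + (26/25)i


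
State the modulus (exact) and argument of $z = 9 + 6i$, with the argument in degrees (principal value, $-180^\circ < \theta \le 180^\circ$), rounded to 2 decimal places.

|z| = sqrt(9^2 + 6^2) = sqrt(117)
arg(z) = arctan(b/a) = arctan(6/9) (quadrant-adjusted) = 33.69°


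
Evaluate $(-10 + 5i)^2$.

(a + bi)^2 = a^2 - b^2 + 2abi
= (-10)^2 - 5^2 + 2*(-10)*5i
= 75 - 100i


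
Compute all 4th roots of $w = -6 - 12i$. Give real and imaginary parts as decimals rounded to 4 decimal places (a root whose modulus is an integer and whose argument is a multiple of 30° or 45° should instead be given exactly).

|w| = sqrt(180) ≈ 13.416408, arg(w) ≈ 243.434949°
Root modulus = sqrt(180)^(1/4) ≈ 1.913855
Root arguments: θ_k = (arg(w) + 360°k)/4 for k = 0, 1, ..., 3
Compute each root as (root modulus)(cos θ_k + i sin θ_k) using full-precision intermediates, then round to 4 decimal places.
Roots: 0.9320 + 1.6716i, -1.6716 + 0.9320i, -0.9320 - 1.6716i, 1.6716 - 0.9320i


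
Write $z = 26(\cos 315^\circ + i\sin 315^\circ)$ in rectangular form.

a = r cos θ = 26 * sqrt(2)/2 = 13*sqrt(2)
b = r sin θ = 26 * -sqrt(2)/2 = -13*sqrt(2)
z = 13*sqrt(2) - 13*sqrt(2)i


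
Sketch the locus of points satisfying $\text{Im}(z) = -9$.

Im(z) = y where z = x + yi; the equation y = -9 is satisfied by all points with that y-coordinate
Locus: Horizontal line y = -9


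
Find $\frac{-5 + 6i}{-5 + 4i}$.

Multiply numerator and denominator by conjugate (-5 - 4i):
= (-5 + 6i)(-5 - 4i) / ((-5)^2 + 4^2)
= (49 - 10i) / 41
= 49/41 - (10/41)i


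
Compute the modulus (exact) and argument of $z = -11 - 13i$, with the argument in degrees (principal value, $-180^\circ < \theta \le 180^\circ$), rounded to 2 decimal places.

|z| = sqrt((-11)^2 + (-13)^2) = sqrt(290)
arg(z) = arctan(b/a) = arctan(-13/-11) (quadrant-adjusted) = -130.24°


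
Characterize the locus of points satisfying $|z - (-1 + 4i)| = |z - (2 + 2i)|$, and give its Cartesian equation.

|z - z1| = |z - z2| means z is equidistant from z1 and z2,
i.e. the perpendicular bisector of the segment from (-1, 4) to (2, 2) (midpoint (1/2, 3)).
With z = x + yi, square both sides:
(x - (-1))^2 + (y - 4)^2 = (x - 2)^2 + (y - 2)^2
The x^2 and y^2 terms cancel: 6x + (-4)y = 8 - 17 = -9
Simplify: 6x - 4y = -9
Locus: Perpendicular bisector of the segment from (-1, 4) to (2, 2): the line 6x - 4y = -9


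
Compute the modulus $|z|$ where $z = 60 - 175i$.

|z| = sqrt(a^2 + b^2) = sqrt(60^2 + (-175)^2) = sqrt(34225) = 185


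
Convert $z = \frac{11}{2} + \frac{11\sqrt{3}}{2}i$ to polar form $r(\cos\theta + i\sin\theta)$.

r = |z| = sqrt(a^2 + b^2) = sqrt((11/2)^2 + (11*sqrt(3)/2)^2) = sqrt(121/4 + 363/4) = sqrt(121) = 11
θ = arctan(b/a) = arctan(9.5263/5.5) (quadrant-adjusted) = 60°
z = 11(cos 60° + i sin 60°)


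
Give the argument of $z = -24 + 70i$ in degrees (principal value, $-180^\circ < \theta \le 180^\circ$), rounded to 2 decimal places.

θ = arctan(b/a) = arctan(70/-24) (quadrant-adjusted) = 108.92°


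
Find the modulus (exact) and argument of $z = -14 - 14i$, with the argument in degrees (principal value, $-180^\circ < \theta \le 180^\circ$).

|z| = sqrt((-14)^2 + (-14)^2) = sqrt(392)
arg(z) = arctan(b/a) = arctan(-14/-14) (quadrant-adjusted) = -135°


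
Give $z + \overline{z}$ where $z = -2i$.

z + conjugate(z) = (a + bi) + (a - bi) = 2a
= 2 * 0 = 0


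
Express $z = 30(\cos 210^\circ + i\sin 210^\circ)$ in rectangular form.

a = r cos θ = 30 * -sqrt(3)/2 = -15*sqrt(3)
b = r sin θ = 30 * -1/2 = -15
z = -15*sqrt(3) - 15i


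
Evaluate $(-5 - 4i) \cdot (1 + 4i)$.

(a1*a2 - b1*b2) + (a1*b2 + b1*a2)i
= (-5 - (-16)) + (-20 + (-4))i
= 11 - 24i


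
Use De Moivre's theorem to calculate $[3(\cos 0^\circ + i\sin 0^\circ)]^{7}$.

By De Moivre: z^n = r^n(cos(nθ) + i sin(nθ))
= 3^7(cos(7*0°) + i sin(7*0°))
= 2187(cos 0° + i sin 0°)
= 2187


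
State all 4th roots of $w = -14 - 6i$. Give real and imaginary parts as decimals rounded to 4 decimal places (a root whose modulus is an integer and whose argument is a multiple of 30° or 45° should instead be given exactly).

|w| = sqrt(232) ≈ 15.231546, arg(w) ≈ 203.198591°
Root modulus = sqrt(232)^(1/4) ≈ 1.975541
Root arguments: θ_k = (arg(w) + 360°k)/4 for k = 0, 1, ..., 3
Compute each root as (root modulus)(cos θ_k + i sin θ_k) using full-precision intermediates, then round to 4 decimal places.
Roots: 1.2486 + 1.5309i, -1.5309 + 1.2486i, -1.2486 - 1.5309i, 1.5309 - 1.2486i


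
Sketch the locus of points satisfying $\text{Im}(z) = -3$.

Im(z) = y where z = x + yi; the equation y = -3 is satisfied by all points with that y-coordinate
Locus: Horizontal line y = -3


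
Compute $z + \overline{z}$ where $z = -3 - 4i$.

z + conjugate(z) = (a + bi) + (a - bi) = 2a
= 2 * (-3) = -6


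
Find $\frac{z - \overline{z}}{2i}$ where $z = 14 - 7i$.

z - conjugate(z) = 2bi
(z - conjugate(z))/(2i) = 2bi/(2i) = b = -7


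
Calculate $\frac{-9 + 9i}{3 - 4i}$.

Multiply numerator and denominator by conjugate (3 + 4i):
= (-9 + 9i)(3 + 4i) / (3^2 + (-4)^2)
= (-63 - 9i) / 25
= -63/25 - (9/25)i


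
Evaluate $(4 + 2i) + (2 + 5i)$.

(4 + 2) + (2 + 5)i = 6 + 7i


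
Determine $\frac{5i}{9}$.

Divisor is real, so divide each part by 9:
= 0 + (5/9)i


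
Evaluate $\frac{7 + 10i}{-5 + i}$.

Multiply numerator and denominator by conjugate (-5 - i):
= (7 + 10i)(-5 - i) / ((-5)^2 + 1^2)
= (-25 - 57i) / 26
= -25/26 - (57/26)i


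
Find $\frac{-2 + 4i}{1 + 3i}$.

Multiply numerator and denominator by conjugate (1 - 3i):
= (-2 + 4i)(1 - 3i) / (1^2 + 3^2)
= (10 + 10i) / 10
= 1 + i


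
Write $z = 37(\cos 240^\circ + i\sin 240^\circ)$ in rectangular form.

a = r cos θ = 37 * -1/2 = -37/2
b = r sin θ = 37 * -sqrt(3)/2 = -37*sqrt(3)/2
z = -37/2 - (37*sqrt(3)/2)i


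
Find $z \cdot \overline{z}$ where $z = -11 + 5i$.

z * conjugate(z) = |z|^2 = a^2 + b^2
= (-11)^2 + 5^2 = 146


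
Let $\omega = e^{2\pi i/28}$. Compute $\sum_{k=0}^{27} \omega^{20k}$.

Let ζ = ω^20 = e^(2πi·20/28). Since 28 ∤ 20, ζ ≠ 1.
Sum = Σ_{k=0}^{27} ζ^k = (ζ^28 - 1)/(ζ - 1) = (ω^{20·28} - 1)/(ζ - 1) = (1 - 1)/(ζ - 1) = 0


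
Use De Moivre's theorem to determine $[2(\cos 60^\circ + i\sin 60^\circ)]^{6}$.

By De Moivre: z^n = r^n(cos(nθ) + i sin(nθ))
= 2^6(cos(6*60°) + i sin(6*60°))
= 64(cos 0° + i sin 0°)
= 64


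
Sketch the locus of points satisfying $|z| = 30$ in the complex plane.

|z| = 30 means sqrt(x^2 + y^2) = 30
This is a circle of radius 30 centered at the origin


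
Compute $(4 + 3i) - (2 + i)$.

(4 - 2) + (3 - 1)i = 2 + 2i


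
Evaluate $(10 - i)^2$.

(a + bi)^2 = a^2 - b^2 + 2abi
= 10^2 - (-1)^2 + 2*10*(-1)i
= 99 - 20i


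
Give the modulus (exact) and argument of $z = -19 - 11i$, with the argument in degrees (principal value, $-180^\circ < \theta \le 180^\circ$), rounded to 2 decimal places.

|z| = sqrt((-19)^2 + (-11)^2) = sqrt(482)
arg(z) = arctan(b/a) = arctan(-11/-19) (quadrant-adjusted) = -149.93°


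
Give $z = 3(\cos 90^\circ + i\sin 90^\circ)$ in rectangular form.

a = r cos θ = 3 * 0 = 0
b = r sin θ = 3 * 1 = 3
z = 3i


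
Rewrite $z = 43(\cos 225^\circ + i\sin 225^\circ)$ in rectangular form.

a = r cos θ = 43 * -sqrt(2)/2 = -43*sqrt(2)/2
b = r sin θ = 43 * -sqrt(2)/2 = -43*sqrt(2)/2
z = -43*sqrt(2)/2 - (43*sqrt(2)/2)i


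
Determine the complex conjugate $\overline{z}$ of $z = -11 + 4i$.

If z = a + bi, then conjugate(z) = a - bi
conjugate(-11 + 4i) = -11 - 4i


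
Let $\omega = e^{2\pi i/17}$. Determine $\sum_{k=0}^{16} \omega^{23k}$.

Let ζ = ω^23 = e^(2πi·23/17). Since 17 ∤ 23, ζ ≠ 1.
Sum = Σ_{k=0}^{16} ζ^k = (ζ^17 - 1)/(ζ - 1) = (ω^{23·17} - 1)/(ζ - 1) = (1 - 1)/(ζ - 1) = 0


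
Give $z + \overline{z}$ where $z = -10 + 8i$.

z + conjugate(z) = (a + bi) + (a - bi) = 2a
= 2 * (-10) = -20


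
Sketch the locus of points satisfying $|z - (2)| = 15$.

|z - z0| = r describes a circle centered at z0 with radius r
Here z0 = 2 and r = 15
Locus: Circle centered at (2, 0) with radius 15


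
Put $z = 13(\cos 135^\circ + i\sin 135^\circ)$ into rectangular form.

a = r cos θ = 13 * -sqrt(2)/2 = -13*sqrt(2)/2
b = r sin θ = 13 * sqrt(2)/2 = 13*sqrt(2)/2
z = -13*sqrt(2)/2 + (13*sqrt(2)/2)i


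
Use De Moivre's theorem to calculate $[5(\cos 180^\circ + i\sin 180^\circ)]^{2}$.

By De Moivre: z^n = r^n(cos(nθ) + i sin(nθ))
= 5^2(cos(2*180°) + i sin(2*180°))
= 25(cos 0° + i sin 0°)
= 25


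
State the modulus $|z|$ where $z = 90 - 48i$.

|z| = sqrt(a^2 + b^2) = sqrt(90^2 + (-48)^2) = sqrt(10404) = 102


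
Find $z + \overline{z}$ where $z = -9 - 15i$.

z + conjugate(z) = (a + bi) + (a - bi) = 2a
= 2 * (-9) = -18


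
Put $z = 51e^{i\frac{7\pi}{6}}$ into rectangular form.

a = r cos θ = 51 * -sqrt(3)/2 = -51*sqrt(3)/2
b = r sin θ = 51 * -1/2 = -51/2
z = -51*sqrt(3)/2 - (51/2)i


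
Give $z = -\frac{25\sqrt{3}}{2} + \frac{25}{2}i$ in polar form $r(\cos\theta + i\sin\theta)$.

r = |z| = sqrt(a^2 + b^2) = sqrt((-25*sqrt(3)/2)^2 + (25/2)^2) = sqrt(1875/4 + 625/4) = sqrt(625) = 25
θ = arctan(b/a) = arctan(12.5/-21.6506) (quadrant-adjusted) = 150°
z = 25(cos 150° + i sin 150°)


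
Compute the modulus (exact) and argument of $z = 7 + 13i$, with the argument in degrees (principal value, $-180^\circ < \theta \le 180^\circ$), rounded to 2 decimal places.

|z| = sqrt(7^2 + 13^2) = sqrt(218)
arg(z) = arctan(b/a) = arctan(13/7) (quadrant-adjusted) = 61.70°


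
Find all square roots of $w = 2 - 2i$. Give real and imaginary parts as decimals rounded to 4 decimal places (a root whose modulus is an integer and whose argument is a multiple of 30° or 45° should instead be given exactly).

|w| = sqrt(8) ≈ 2.828427, arg(w) = 315°
Root modulus = sqrt(8)^(1/2) ≈ 1.681793
Root arguments: θ_k = (315° + 360°k)/2 for k = 0, 1, ..., 1
Compute each root as (root modulus)(cos θ_k + i sin θ_k) using full-precision intermediates, then round to 4 decimal places.
Roots: -1.5538 + 0.6436i, 1.5538 - 0.6436i


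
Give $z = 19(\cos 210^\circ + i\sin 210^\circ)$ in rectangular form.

a = r cos θ = 19 * -sqrt(3)/2 = -19*sqrt(3)/2
b = r sin θ = 19 * -1/2 = -19/2
z = -19*sqrt(3)/2 - (19/2)i


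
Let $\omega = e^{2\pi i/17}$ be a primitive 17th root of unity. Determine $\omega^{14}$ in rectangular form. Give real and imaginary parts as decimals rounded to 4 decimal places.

ω^14 = e^(2πi·14/17) = e^(i·28π/17)
= cos(28π/17) + i sin(28π/17)
= 0.4457 - 0.8952i


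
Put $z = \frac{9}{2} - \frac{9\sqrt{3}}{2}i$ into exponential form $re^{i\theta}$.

r = |z| = sqrt((9/2)^2 + (-9*sqrt(3)/2)^2) = sqrt(81/4 + 243/4) = sqrt(81) = 9
θ = arctan(b/a) = arctan(-7.7942/4.5) (quadrant-adjusted) = -60° = -π/3
z = 9e^(-i*π/3)


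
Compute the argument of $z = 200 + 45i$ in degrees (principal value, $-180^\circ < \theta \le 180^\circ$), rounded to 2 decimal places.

θ = arctan(b/a) = arctan(45/200) (quadrant-adjusted) = 12.68°


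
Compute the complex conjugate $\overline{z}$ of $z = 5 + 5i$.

If z = a + bi, then conjugate(z) = a - bi
conjugate(5 + 5i) = 5 - 5i


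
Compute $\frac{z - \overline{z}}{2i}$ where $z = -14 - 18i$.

z - conjugate(z) = 2bi
(z - conjugate(z))/(2i) = 2bi/(2i) = b = -18


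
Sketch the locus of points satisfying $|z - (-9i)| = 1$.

|z - z0| = r describes a circle centered at z0 with radius r
Here z0 = -9i and r = 1
Locus: Circle centered at (0, -9) with radius 1


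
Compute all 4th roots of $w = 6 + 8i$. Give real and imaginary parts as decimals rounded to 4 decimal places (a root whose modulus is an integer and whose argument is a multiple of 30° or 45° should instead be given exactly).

|w| = 10, arg(w) ≈ 53.130102°
Root modulus = 10^(1/4) ≈ 1.778279
Root arguments: θ_k = (arg(w) + 360°k)/4 for k = 0, 1, ..., 3
Compute each root as (root modulus)(cos θ_k + i sin θ_k) using full-precision intermediates, then round to 4 decimal places.
Roots: 1.7307 + 0.4086i, -0.4086 + 1.7307i, -1.7307 - 0.4086i, 0.4086 - 1.7307i


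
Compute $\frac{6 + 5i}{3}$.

Divisor is real, so divide each part by 3:
= 2 + (5/3)i


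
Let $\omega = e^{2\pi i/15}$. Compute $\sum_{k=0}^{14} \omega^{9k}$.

Let ζ = ω^9 = e^(2πi·9/15). Since 15 ∤ 9, ζ ≠ 1.
Sum = Σ_{k=0}^{14} ζ^k = (ζ^15 - 1)/(ζ - 1) = (ω^{9·15} - 1)/(ζ - 1) = (1 - 1)/(ζ - 1) = 0


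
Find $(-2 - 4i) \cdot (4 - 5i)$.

(a1*a2 - b1*b2) + (a1*b2 + b1*a2)i
= (-8 - 20) + (10 + (-16))i
= -28 - 6i


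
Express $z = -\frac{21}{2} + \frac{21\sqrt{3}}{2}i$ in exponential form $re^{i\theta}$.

r = |z| = sqrt((-21/2)^2 + (21*sqrt(3)/2)^2) = sqrt(441/4 + 1323/4) = sqrt(441) = 21
θ = arctan(b/a) = arctan(18.1865/-10.5) (quadrant-adjusted) = 120° = 2π/3
z = 21e^(i*2π/3)


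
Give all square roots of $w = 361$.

|w| = 361, arg(w) = 0°
Root modulus = 361^(1/2) = 19
Root arguments: θ_k = (0° + 360°k)/2 for k = 0, 1, ..., 1
Roots: 19, -19


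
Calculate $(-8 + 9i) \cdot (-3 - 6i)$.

(a1*a2 - b1*b2) + (a1*b2 + b1*a2)i
= (24 - (-54)) + (48 + (-27))i
= 78 + 21i


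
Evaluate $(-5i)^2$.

(a + bi)^2 = a^2 - b^2 + 2abi
= 0^2 - (-5)^2 + 2*0*(-5)i
= -25


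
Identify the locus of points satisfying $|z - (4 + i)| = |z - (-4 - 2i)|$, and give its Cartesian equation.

|z - z1| = |z - z2| means z is equidistant from z1 and z2,
i.e. the perpendicular bisector of the segment from (4, 1) to (-4, -2) (midpoint (0, -1/2)).
With z = x + yi, square both sides:
(x - 4)^2 + (y - 1)^2 = (x - (-4))^2 + (y - (-2))^2
The x^2 and y^2 terms cancel: -16x + (-6)y = 20 - 17 = 3
Simplify: 16x + 6y = -3
Locus: Perpendicular bisector of the segment from (4, 1) to (-4, -2): the line 16x + 6y = -3


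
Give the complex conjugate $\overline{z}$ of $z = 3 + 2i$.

If z = a + bi, then conjugate(z) = a - bi
conjugate(3 + 2i) = 3 - 2i


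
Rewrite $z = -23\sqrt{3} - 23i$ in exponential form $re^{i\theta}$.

r = |z| = sqrt((-23*sqrt(3))^2 + (-23)^2) = sqrt(1587 + 529) = sqrt(2116) = 46
θ = arctan(b/a) = arctan(-23/-39.8372) (quadrant-adjusted) = 210° = 7π/6
z = 46e^(i*7π/6)


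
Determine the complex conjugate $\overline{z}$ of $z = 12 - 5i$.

If z = a + bi, then conjugate(z) = a - bi
conjugate(12 - 5i) = 12 + 5i


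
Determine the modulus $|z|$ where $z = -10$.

|z| = sqrt(a^2 + b^2) = sqrt((-10)^2 + 0^2) = sqrt(100) = 10


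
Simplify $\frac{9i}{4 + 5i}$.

Multiply numerator and denominator by conjugate (4 - 5i):
= (9i)(4 - 5i) / (4^2 + 5^2)
= (45 + 36i) / 41
= 45/41 + (36/41)i


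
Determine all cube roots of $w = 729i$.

|w| = 729, arg(w) = 90°
Root modulus = 729^(1/3) = 9
Root arguments: θ_k = (90° + 360°k)/3 for k = 0, 1, ..., 2
Roots: 9*sqrt(3)/2 + (9/2)i, -9*sqrt(3)/2 + (9/2)i, -9i


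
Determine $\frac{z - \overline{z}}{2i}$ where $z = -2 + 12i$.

z - conjugate(z) = 2bi
(z - conjugate(z))/(2i) = 2bi/(2i) = b = 12


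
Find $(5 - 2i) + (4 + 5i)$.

(5 + 4) + (-2 + 5)i = 9 + 3i


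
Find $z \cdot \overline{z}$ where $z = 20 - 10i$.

z * conjugate(z) = |z|^2 = a^2 + b^2
= 20^2 + (-10)^2 = 500


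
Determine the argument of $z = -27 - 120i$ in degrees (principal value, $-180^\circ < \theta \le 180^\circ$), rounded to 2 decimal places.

θ = arctan(b/a) = arctan(-120/-27) (quadrant-adjusted) = -102.68°


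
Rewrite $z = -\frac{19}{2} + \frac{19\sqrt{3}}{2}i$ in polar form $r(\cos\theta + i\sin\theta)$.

r = |z| = sqrt(a^2 + b^2) = sqrt((-19/2)^2 + (19*sqrt(3)/2)^2) = sqrt(361/4 + 1083/4) = sqrt(361) = 19
θ = arctan(b/a) = arctan(16.4545/-9.5) (quadrant-adjusted) = 120°
z = 19(cos 120° + i sin 120°)


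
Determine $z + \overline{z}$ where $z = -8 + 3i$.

z + conjugate(z) = (a + bi) + (a - bi) = 2a
= 2 * (-8) = -16


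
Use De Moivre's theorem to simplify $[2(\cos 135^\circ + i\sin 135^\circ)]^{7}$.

By De Moivre: z^n = r^n(cos(nθ) + i sin(nθ))
= 2^7(cos(7*135°) + i sin(7*135°))
= 128(cos 225° + i sin 225°)
= -64*sqrt(2) - 64*sqrt(2)i


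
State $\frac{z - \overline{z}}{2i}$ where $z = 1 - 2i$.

z - conjugate(z) = 2bi
(z - conjugate(z))/(2i) = 2bi/(2i) = b = -2


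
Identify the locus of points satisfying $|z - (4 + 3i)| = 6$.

|z - z0| = r describes a circle centered at z0 with radius r
Here z0 = 4 + 3i and r = 6
Locus: Circle centered at (4, 3) with radius 6


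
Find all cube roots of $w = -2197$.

|w| = 2197, arg(w) = 180°
Root modulus = 2197^(1/3) = 13
Root arguments: θ_k = (180° + 360°k)/3 for k = 0, 1, ..., 2
Roots: 13/2 + (13*sqrt(3)/2)i, -13, 13/2 - (13*sqrt(3)/2)i


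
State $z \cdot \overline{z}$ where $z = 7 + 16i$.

z * conjugate(z) = |z|^2 = a^2 + b^2
= 7^2 + 16^2 = 305


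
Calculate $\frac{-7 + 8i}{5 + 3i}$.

Multiply numerator and denominator by conjugate (5 - 3i):
= (-7 + 8i)(5 - 3i) / (5^2 + 3^2)
= (-11 + 61i) / 34
= -11/34 + (61/34)i


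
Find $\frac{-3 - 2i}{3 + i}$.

Multiply numerator and denominator by conjugate (3 - i):
= (-3 - 2i)(3 - i) / (3^2 + 1^2)
= (-11 - 3i) / 10
= -11/10 - (3/10)i


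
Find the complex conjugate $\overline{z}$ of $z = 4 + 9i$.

If z = a + bi, then conjugate(z) = a - bi
conjugate(4 + 9i) = 4 - 9i


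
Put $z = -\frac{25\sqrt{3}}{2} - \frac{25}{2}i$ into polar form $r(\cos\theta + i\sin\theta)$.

r = |z| = sqrt(a^2 + b^2) = sqrt((-25*sqrt(3)/2)^2 + (-25/2)^2) = sqrt(1875/4 + 625/4) = sqrt(625) = 25
θ = arctan(b/a) = arctan(-12.5/-21.6506) (quadrant-adjusted) = 210°
z = 25(cos 210° + i sin 210°)


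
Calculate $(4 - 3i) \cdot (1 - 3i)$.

(a1*a2 - b1*b2) + (a1*b2 + b1*a2)i
= (4 - 9) + (-12 + (-3))i
= -5 - 15i


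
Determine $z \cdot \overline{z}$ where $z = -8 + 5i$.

z * conjugate(z) = |z|^2 = a^2 + b^2
= (-8)^2 + 5^2 = 89


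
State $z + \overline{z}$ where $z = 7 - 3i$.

z + conjugate(z) = (a + bi) + (a - bi) = 2a
= 2 * 7 = 14


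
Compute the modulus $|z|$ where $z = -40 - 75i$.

|z| = sqrt(a^2 + b^2) = sqrt((-40)^2 + (-75)^2) = sqrt(7225) = 85


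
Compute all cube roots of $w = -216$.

|w| = 216, arg(w) = 180°
Root modulus = 216^(1/3) = 6
Root arguments: θ_k = (180° + 360°k)/3 for k = 0, 1, ..., 2
Roots: 3 + 3*sqrt(3)i, -6, 3 - 3*sqrt(3)i


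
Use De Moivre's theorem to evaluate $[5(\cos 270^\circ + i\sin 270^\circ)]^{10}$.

By De Moivre: z^n = r^n(cos(nθ) + i sin(nθ))
= 5^10(cos(10*270°) + i sin(10*270°))
= 9765625(cos 180° + i sin 180°)
= -9765625


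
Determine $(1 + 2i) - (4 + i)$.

(1 - 4) + (2 - 1)i = -3 + i


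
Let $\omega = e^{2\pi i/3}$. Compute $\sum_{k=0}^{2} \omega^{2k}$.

Let ζ = ω^2 = e^(2πi·2/3). Since 3 ∤ 2, ζ ≠ 1.
Sum = Σ_{k=0}^{2} ζ^k = (ζ^3 - 1)/(ζ - 1) = (ω^{2·3} - 1)/(ζ - 1) = (1 - 1)/(ζ - 1) = 0


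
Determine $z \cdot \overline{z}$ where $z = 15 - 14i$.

z * conjugate(z) = |z|^2 = a^2 + b^2
= 15^2 + (-14)^2 = 421


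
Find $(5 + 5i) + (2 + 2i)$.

(5 + 2) + (5 + 2)i = 7 + 7i


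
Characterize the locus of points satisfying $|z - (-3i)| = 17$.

|z - z0| = r describes a circle centered at z0 with radius r
Here z0 = -3i and r = 17
Locus: Circle centered at (0, -3) with radius 17


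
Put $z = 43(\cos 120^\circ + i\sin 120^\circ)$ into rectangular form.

a = r cos θ = 43 * -1/2 = -43/2
b = r sin θ = 43 * sqrt(3)/2 = 43*sqrt(3)/2
z = -43/2 + (43*sqrt(3)/2)i


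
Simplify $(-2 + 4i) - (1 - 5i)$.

(-2 - 1) + (4 - (-5))i = -3 + 9i


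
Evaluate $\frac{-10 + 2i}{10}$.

Divisor is real, so divide each part by 10:
= -1 + (1/5)i


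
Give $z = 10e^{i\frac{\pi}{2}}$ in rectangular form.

a = r cos θ = 10 * 0 = 0
b = r sin θ = 10 * 1 = 10
z = 10i


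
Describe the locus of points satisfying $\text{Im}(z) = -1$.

Im(z) = y where z = x + yi; the equation y = -1 is satisfied by all points with that y-coordinate
Locus: Horizontal line y = -1


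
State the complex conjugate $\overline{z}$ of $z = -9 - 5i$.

If z = a + bi, then conjugate(z) = a - bi
conjugate(-9 - 5i) = -9 + 5i


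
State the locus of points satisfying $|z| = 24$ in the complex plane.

|z| = 24 means sqrt(x^2 + y^2) = 24
This is a circle of radius 24 centered at the origin


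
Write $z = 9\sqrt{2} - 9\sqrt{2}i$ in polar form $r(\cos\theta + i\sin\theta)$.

r = |z| = sqrt(a^2 + b^2) = sqrt((9*sqrt(2))^2 + (-9*sqrt(2))^2) = sqrt(162 + 162) = sqrt(324) = 18
θ = arctan(b/a) = arctan(-12.7279/12.7279) (quadrant-adjusted) = 315°
z = 18(cos 315° + i sin 315°)


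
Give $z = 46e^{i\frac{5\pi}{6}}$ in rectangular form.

a = r cos θ = 46 * -sqrt(3)/2 = -23*sqrt(3)
b = r sin θ = 46 * 1/2 = 23
z = -23*sqrt(3) + 23i


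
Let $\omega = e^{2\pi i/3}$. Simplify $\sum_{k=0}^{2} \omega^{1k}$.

Let ζ = ω^1 = e^(2πi·1/3). Since 3 ∤ 1, ζ ≠ 1.
Sum = Σ_{k=0}^{2} ζ^k = (ζ^3 - 1)/(ζ - 1) = (ω^{1·3} - 1)/(ζ - 1) = (1 - 1)/(ζ - 1) = 0


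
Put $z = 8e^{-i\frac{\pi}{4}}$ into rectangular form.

a = r cos θ = 8 * sqrt(2)/2 = 4*sqrt(2)
b = r sin θ = 8 * -sqrt(2)/2 = -4*sqrt(2)
z = 4*sqrt(2) - 4*sqrt(2)i


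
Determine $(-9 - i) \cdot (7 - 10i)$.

(a1*a2 - b1*b2) + (a1*b2 + b1*a2)i
= (-63 - 10) + (90 + (-7))i
= -73 + 83i


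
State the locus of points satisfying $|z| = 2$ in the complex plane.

|z| = 2 means sqrt(x^2 + y^2) = 2
This is a circle of radius 2 centered at the origin


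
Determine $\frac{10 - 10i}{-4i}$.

Multiply numerator and denominator by conjugate (4i):
= (10 - 10i)(4i) / (0^2 + (-4)^2)
= (40 + 40i) / 16
Divide through by 8: (5 + 5i) / 2
= 5/2 + (5/2)i


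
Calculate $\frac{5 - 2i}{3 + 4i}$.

Multiply numerator and denominator by conjugate (3 - 4i):
= (5 - 2i)(3 - 4i) / (3^2 + 4^2)
= (7 - 26i) / 25
= 7/25 - (26/25)i


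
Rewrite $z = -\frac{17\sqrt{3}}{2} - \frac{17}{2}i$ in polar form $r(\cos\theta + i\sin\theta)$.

r = |z| = sqrt(a^2 + b^2) = sqrt((-17*sqrt(3)/2)^2 + (-17/2)^2) = sqrt(867/4 + 289/4) = sqrt(289) = 17
θ = arctan(b/a) = arctan(-8.5/-14.7224) (quadrant-adjusted) = 210°
z = 17(cos 210° + i sin 210°)


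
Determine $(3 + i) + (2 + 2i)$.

(3 + 2) + (1 + 2)i = 5 + 3i


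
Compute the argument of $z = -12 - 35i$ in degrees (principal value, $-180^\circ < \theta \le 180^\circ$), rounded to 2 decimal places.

θ = arctan(b/a) = arctan(-35/-12) (quadrant-adjusted) = -108.92°


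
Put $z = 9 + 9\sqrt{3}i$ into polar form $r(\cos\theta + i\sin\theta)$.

r = |z| = sqrt(a^2 + b^2) = sqrt((9)^2 + (9*sqrt(3))^2) = sqrt(81 + 243) = sqrt(324) = 18
θ = arctan(b/a) = arctan(15.5885/9) (quadrant-adjusted) = 60°
z = 18(cos 60° + i sin 60°)


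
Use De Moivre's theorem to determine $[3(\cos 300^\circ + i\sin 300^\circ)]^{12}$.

By De Moivre: z^n = r^n(cos(nθ) + i sin(nθ))
= 3^12(cos(12*300°) + i sin(12*300°))
= 531441(cos 0° + i sin 0°)
= 531441


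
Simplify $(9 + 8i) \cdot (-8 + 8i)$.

(a1*a2 - b1*b2) + (a1*b2 + b1*a2)i
= (-72 - 64) + (72 + (-64))i
= -136 + 8i


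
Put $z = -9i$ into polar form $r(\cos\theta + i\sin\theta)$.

r = |z| = sqrt(a^2 + b^2) = sqrt((0)^2 + (-9)^2) = sqrt(0 + 81) = sqrt(81) = 9
a = 0 and b < 0, so z lies on the negative imaginary axis: θ = 270°
z = 9(cos 270° + i sin 270°)


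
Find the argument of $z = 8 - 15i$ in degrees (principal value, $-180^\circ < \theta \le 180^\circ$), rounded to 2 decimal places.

θ = arctan(b/a) = arctan(-15/8) (quadrant-adjusted) = -61.93°


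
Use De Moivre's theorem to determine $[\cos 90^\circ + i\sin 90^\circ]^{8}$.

By De Moivre: z^n = r^n(cos(nθ) + i sin(nθ))
= 1^8(cos(8*90°) + i sin(8*90°))
= 1(cos 0° + i sin 0°)
= 1


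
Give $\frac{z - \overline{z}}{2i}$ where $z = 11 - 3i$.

z - conjugate(z) = 2bi
(z - conjugate(z))/(2i) = 2bi/(2i) = b = -3


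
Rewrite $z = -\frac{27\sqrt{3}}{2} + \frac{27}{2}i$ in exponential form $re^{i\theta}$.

r = |z| = sqrt((-27*sqrt(3)/2)^2 + (27/2)^2) = sqrt(2187/4 + 729/4) = sqrt(729) = 27
θ = arctan(b/a) = arctan(13.5/-23.3827) (quadrant-adjusted) = 150° = 5π/6
z = 27e^(i*5π/6)


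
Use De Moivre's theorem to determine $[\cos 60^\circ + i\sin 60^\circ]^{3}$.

By De Moivre: z^n = r^n(cos(nθ) + i sin(nθ))
= 1^3(cos(3*60°) + i sin(3*60°))
= 1(cos 180° + i sin 180°)
= -1


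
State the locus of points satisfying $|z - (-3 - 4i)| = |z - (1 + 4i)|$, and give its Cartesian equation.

|z - z1| = |z - z2| means z is equidistant from z1 and z2,
i.e. the perpendicular bisector of the segment from (-3, -4) to (1, 4) (midpoint (-1, 0)).
With z = x + yi, square both sides:
(x - (-3))^2 + (y - (-4))^2 = (x - 1)^2 + (y - 4)^2
The x^2 and y^2 terms cancel: 8x + 16y = 17 - 25 = -8
Simplify: x + 2y = -1
Locus: Perpendicular bisector of the segment from (-3, -4) to (1, 4): the line x + 2y = -1


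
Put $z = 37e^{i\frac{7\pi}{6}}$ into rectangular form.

a = r cos θ = 37 * -sqrt(3)/2 = -37*sqrt(3)/2
b = r sin θ = 37 * -1/2 = -37/2
z = -37*sqrt(3)/2 - (37/2)i


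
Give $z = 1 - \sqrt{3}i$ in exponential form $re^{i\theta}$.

r = |z| = sqrt((1)^2 + (-sqrt(3))^2) = sqrt(1 + 3) = sqrt(4) = 2
θ = arctan(b/a) = arctan(-1.7321/1) (quadrant-adjusted) = -60° = -π/3
z = 2e^(-i*π/3)


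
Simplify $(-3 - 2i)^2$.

(a + bi)^2 = a^2 - b^2 + 2abi
= (-3)^2 - (-2)^2 + 2*(-3)*(-2)i
= 5 + 12i


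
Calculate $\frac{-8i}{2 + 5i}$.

Multiply numerator and denominator by conjugate (2 - 5i):
= (-8i)(2 - 5i) / (2^2 + 5^2)
= (-40 - 16i) / 29
= -40/29 - (16/29)i


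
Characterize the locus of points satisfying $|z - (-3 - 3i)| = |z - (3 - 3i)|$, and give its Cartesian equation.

|z - z1| = |z - z2| means z is equidistant from z1 and z2,
i.e. the perpendicular bisector of the segment from (-3, -3) to (3, -3) (midpoint (0, -3)).
With z = x + yi, square both sides:
(x - (-3))^2 + (y - (-3))^2 = (x - 3)^2 + (y - (-3))^2
The x^2 and y^2 terms cancel: 12x + 0y = 18 - 18 = 0
Simplify: x = 0
Locus: Perpendicular bisector of the segment from (-3, -3) to (3, -3): the line x = 0


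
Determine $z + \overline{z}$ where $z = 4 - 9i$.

z + conjugate(z) = (a + bi) + (a - bi) = 2a
= 2 * 4 = 8


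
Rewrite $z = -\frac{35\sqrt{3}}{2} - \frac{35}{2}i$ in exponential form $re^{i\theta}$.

r = |z| = sqrt((-35*sqrt(3)/2)^2 + (-35/2)^2) = sqrt(3675/4 + 1225/4) = sqrt(1225) = 35
θ = arctan(b/a) = arctan(-17.5/-30.3109) (quadrant-adjusted) = 210° = 7π/6
z = 35e^(i*7π/6)


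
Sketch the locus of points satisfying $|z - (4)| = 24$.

|z - z0| = r describes a circle centered at z0 with radius r
Here z0 = 4 and r = 24
Locus: Circle centered at (4, 0) with radius 24


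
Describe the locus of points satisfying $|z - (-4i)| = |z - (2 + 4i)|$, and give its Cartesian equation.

|z - z1| = |z - z2| means z is equidistant from z1 and z2,
i.e. the perpendicular bisector of the segment from (0, -4) to (2, 4) (midpoint (1, 0)).
With z = x + yi, square both sides:
(x - 0)^2 + (y - (-4))^2 = (x - 2)^2 + (y - 4)^2
The x^2 and y^2 terms cancel: 4x + 16y = 20 - 16 = 4
Simplify: x + 4y = 1
Locus: Perpendicular bisector of the segment from (0, -4) to (2, 4): the line x + 4y = 1


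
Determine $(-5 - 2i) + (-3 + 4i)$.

(-5 + (-3)) + (-2 + 4)i = -8 + 2i


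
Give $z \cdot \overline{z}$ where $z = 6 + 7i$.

z * conjugate(z) = |z|^2 = a^2 + b^2
= 6^2 + 7^2 = 85


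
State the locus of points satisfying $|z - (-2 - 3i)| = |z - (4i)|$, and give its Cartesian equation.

|z - z1| = |z - z2| means z is equidistant from z1 and z2,
i.e. the perpendicular bisector of the segment from (-2, -3) to (0, 4) (midpoint (-1, 1/2)).
With z = x + yi, square both sides:
(x - (-2))^2 + (y - (-3))^2 = (x - 0)^2 + (y - 4)^2
The x^2 and y^2 terms cancel: 4x + 14y = 16 - 13 = 3
Simplify: 4x + 14y = 3
Locus: Perpendicular bisector of the segment from (-2, -3) to (0, 4): the line 4x + 14y = 3


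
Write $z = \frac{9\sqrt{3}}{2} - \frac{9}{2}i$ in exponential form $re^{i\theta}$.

r = |z| = sqrt((9*sqrt(3)/2)^2 + (-9/2)^2) = sqrt(243/4 + 81/4) = sqrt(81) = 9
θ = arctan(b/a) = arctan(-4.5/7.7942) (quadrant-adjusted) = -30° = -π/6
z = 9e^(-i*π/6)


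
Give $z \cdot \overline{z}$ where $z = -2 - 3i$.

z * conjugate(z) = |z|^2 = a^2 + b^2
= (-2)^2 + (-3)^2 = 13


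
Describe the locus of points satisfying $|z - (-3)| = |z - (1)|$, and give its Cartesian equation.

|z - z1| = |z - z2| means z is equidistant from z1 and z2,
i.e. the perpendicular bisector of the segment from (-3, 0) to (1, 0) (midpoint (-1, 0)).
With z = x + yi, square both sides:
(x - (-3))^2 + (y - 0)^2 = (x - 1)^2 + (y - 0)^2
The x^2 and y^2 terms cancel: 8x + 0y = 1 - 9 = -8
Simplify: x = -1
Locus: Perpendicular bisector of the segment from (-3, 0) to (1, 0): the line x = -1


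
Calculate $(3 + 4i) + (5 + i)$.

(3 + 5) + (4 + 1)i = 8 + 5i


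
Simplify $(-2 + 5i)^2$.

(a + bi)^2 = a^2 - b^2 + 2abi
= (-2)^2 - 5^2 + 2*(-2)*5i
= -21 - 20i


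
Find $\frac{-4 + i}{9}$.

Divisor is real, so divide each part by 9:
= -4/9 + (1/9)i


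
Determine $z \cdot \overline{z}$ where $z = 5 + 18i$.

z * conjugate(z) = |z|^2 = a^2 + b^2
= 5^2 + 18^2 = 349


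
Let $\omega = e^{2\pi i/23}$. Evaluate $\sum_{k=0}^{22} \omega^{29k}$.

Let ζ = ω^29 = e^(2πi·29/23). Since 23 ∤ 29, ζ ≠ 1.
Sum = Σ_{k=0}^{22} ζ^k = (ζ^23 - 1)/(ζ - 1) = (ω^{29·23} - 1)/(ζ - 1) = (1 - 1)/(ζ - 1) = 0


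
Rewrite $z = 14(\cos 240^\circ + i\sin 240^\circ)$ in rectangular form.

a = r cos θ = 14 * -1/2 = -7
b = r sin θ = 14 * -sqrt(3)/2 = -7*sqrt(3)
z = -7 - 7*sqrt(3)i


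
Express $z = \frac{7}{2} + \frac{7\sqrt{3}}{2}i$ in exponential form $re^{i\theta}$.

r = |z| = sqrt((7/2)^2 + (7*sqrt(3)/2)^2) = sqrt(49/4 + 147/4) = sqrt(49) = 7
θ = arctan(b/a) = arctan(6.0622/3.5) (quadrant-adjusted) = 60° = π/3
z = 7e^(i*π/3)


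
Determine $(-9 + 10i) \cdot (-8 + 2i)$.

(a1*a2 - b1*b2) + (a1*b2 + b1*a2)i
= (72 - 20) + (-18 + (-80))i
= 52 - 98i


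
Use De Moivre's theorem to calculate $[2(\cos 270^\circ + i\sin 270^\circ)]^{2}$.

By De Moivre: z^n = r^n(cos(nθ) + i sin(nθ))
= 2^2(cos(2*270°) + i sin(2*270°))
= 4(cos 180° + i sin 180°)
= -4


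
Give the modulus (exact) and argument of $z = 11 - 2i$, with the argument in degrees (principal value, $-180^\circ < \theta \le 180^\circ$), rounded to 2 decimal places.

|z| = sqrt(11^2 + (-2)^2) = sqrt(125)
arg(z) = arctan(b/a) = arctan(-2/11) (quadrant-adjusted) = -10.30°


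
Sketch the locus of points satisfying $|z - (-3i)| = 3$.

|z - z0| = r describes a circle centered at z0 with radius r
Here z0 = -3i and r = 3
Locus: Circle centered at (0, -3) with radius 3


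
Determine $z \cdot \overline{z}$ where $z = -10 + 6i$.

z * conjugate(z) = |z|^2 = a^2 + b^2
= (-10)^2 + 6^2 = 136


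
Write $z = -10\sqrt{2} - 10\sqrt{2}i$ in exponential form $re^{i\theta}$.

r = |z| = sqrt((-10*sqrt(2))^2 + (-10*sqrt(2))^2) = sqrt(200 + 200) = sqrt(400) = 20
θ = arctan(b/a) = arctan(-14.1421/-14.1421) (quadrant-adjusted) = -135° = -3π/4
z = 20e^(-i*3π/4)


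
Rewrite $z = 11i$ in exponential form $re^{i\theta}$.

r = |z| = sqrt((0)^2 + (11)^2) = sqrt(0 + 121) = sqrt(121) = 11
a = 0 and b > 0, so z lies on the positive imaginary axis: θ = 90° = π/2
z = 11e^(i*π/2)


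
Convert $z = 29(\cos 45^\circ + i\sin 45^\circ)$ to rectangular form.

a = r cos θ = 29 * sqrt(2)/2 = 29*sqrt(2)/2
b = r sin θ = 29 * sqrt(2)/2 = 29*sqrt(2)/2
z = 29*sqrt(2)/2 + (29*sqrt(2)/2)i


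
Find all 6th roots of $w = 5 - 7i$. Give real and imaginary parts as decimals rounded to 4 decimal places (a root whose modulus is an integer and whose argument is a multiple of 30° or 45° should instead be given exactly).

|w| = sqrt(74) ≈ 8.602325, arg(w) ≈ 305.537678°
Root modulus = sqrt(74)^(1/6) ≈ 1.431427
Root arguments: θ_k = (arg(w) + 360°k)/6 for k = 0, 1, ..., 5
Compute each root as (root modulus)(cos θ_k + i sin θ_k) using full-precision intermediates, then round to 4 decimal places.
Roots: 0.9023 + 1.1112i, -0.5112 + 1.3370i, -1.4135 + 0.2258i, -0.9023 - 1.1112i, 0.5112 - 1.3370i, 1.4135 - 0.2258i


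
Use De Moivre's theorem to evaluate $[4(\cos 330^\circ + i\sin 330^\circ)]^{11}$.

By De Moivre: z^n = r^n(cos(nθ) + i sin(nθ))
= 4^11(cos(11*330°) + i sin(11*330°))
= 4194304(cos 30° + i sin 30°)
= 2097152*sqrt(3) + 2097152i
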